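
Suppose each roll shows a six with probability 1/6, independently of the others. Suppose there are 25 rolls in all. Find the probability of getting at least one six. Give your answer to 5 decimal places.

P(at least one) = 1 − P(none) = 1 − (1 − 0.166667)^25
= 1 − 0.0104826 = 0.9895174

0.98952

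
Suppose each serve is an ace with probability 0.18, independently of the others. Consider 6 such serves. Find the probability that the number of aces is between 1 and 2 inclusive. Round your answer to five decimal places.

X ~ Binomial(6, 0.18); P(1 ≤ X ≤ 2) = Σ C(6,k) p^k (1−p)^(6−k) over k:
  k=1: C(6,1)·0.18^1·0.82^5 = 0.4003990
  k=2: C(6,2)·0.18^2·0.82^4 = 0.2197312
Total = 0.6201302

0.62013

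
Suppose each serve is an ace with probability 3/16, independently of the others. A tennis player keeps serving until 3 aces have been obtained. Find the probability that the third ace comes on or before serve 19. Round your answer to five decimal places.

0.71962

Finishing within 19 serves ⇔ at least 3 successes in the first 19. With X ~ Binomial(19, 0.1875), P(Y ≤ 19) = 1 − P(X ≤ 2).
  k=0: C(19,0)·0.1875^0·0.8125^19 = 0.0193484
  k=1: C(19,1)·0.1875^1·0.8125^18 = 0.0848351
  k=2: C(19,2)·0.1875^2·0.8125^17 = 0.1761960
1 − 0.2803794 = 0.7196206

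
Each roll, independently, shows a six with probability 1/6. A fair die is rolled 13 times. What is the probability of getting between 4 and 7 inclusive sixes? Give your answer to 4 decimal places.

0.1577

X ~ Binomial(13, 0.166667); P(4 ≤ X ≤ 7) = Σ C(13,k) p^k (1−p)^(13−k) over k:
  k=4: C(13,4)·0.166667^4·0.833333^9 = 0.106923
  k=5: C(13,5)·0.166667^5·0.833333^8 = 0.038492
  k=6: C(13,6)·0.166667^6·0.833333^7 = 0.010265
  k=7: C(13,7)·0.166667^7·0.833333^6 = 0.002053
Total = 0.157732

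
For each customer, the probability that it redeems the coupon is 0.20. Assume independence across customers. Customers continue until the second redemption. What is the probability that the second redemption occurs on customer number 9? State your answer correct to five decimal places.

0.06711

Y = trial on which the second success occurs; negative binomial, r=2, p=0.20.
P(Y=9) = C(8,1) · p^2 · (1−p)^7
= 8 · 0.04 · 0.20972 = 0.0671089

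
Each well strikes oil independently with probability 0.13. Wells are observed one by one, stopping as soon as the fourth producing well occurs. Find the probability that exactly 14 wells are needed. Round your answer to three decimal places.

0.020

Y = trial on which the fourth success occurs; negative binomial, r=4, p=0.13.
P(Y=14) = C(13,3) · p^4 · (1−p)^10
= 286 · 0.00028561 · 0.24842 = 0.02029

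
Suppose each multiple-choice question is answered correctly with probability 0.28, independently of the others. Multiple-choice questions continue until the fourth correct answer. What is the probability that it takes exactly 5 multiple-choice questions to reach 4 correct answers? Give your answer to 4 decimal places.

0.0177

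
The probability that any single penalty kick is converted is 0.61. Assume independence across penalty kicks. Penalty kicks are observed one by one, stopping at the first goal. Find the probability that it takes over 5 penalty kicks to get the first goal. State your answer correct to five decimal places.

0.00902

Y = number of penalty kicks to the first success; geometric, p = 0.61.
P(Y > 5) = P(first 5 all fail) = (1−p)^5 = 0.0090224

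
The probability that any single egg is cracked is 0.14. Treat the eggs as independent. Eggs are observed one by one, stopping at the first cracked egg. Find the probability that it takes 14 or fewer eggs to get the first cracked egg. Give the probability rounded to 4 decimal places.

0.8789

Y = number of eggs to the first success; geometric, p = 0.14.
P(Y ≤ 14) = 1 − (1−p)^14 = 1 − 0.121054 = 0.878946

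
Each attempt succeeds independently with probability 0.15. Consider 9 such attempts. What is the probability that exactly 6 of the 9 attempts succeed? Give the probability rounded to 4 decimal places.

0.0006

X ~ Binomial(n=9, p=0.15).
P(X=6) = C(9,6) · p^6 · (1−p)^3
= 84 · 1.1391e-05 · 0.61413 = 0.000588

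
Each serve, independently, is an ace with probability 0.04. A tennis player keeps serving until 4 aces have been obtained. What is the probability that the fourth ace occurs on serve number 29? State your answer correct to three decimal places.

0.003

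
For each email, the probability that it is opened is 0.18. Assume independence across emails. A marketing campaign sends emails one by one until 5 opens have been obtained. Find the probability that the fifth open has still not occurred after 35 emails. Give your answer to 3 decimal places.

0.220

Needing more than 35 emails ⇔ fewer than 5 successes in the first 35. With X ~ Binomial(35, 0.18), P(Y > 35) = P(X ≤ 4).
  k=0: C(35,0)·0.18^0·0.82^35 = 0.00096
  k=1: C(35,1)·0.18^1·0.82^34 = 0.00740
  k=2: C(35,2)·0.18^2·0.82^33 = 0.02760
  k=3: C(35,3)·0.18^3·0.82^32 = 0.06665
  k=4: C(35,4)·0.18^4·0.82^31 = 0.11704
P(X ≤ 4) = 0.21964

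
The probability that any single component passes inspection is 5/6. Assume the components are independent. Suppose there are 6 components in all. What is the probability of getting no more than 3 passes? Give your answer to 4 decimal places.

0.0623

X ~ Binomial(6, 0.833333); P(X ≤ 3) = Σ C(6,k) p^k (1−p)^(6−k) over k:
  k=0: C(6,0)·0.833333^0·0.166667^6 = 0.000021
  k=1: C(6,1)·0.833333^1·0.166667^5 = 0.000643
  k=2: C(6,2)·0.833333^2·0.166667^4 = 0.008038
  k=3: C(6,3)·0.833333^3·0.166667^3 = 0.053584
Total = 0.062286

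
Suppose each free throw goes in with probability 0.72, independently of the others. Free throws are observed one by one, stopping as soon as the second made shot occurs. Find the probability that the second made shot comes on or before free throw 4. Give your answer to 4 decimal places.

0.9306

Finishing within 4 free throws ⇔ at least 2 successes in the first 4. With X ~ Binomial(4, 0.72), P(Y ≤ 4) = 1 − P(X ≤ 1).
  k=0: C(4,0)·0.72^0·0.28^4 = 0.006147
  k=1: C(4,1)·0.72^1·0.28^3 = 0.063222
1 − 0.069368 = 0.930632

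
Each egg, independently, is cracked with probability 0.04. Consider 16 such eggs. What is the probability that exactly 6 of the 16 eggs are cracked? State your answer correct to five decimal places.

0.00002

X ~ Binomial(n=16, p=0.04).
P(X=6) = C(16,6) · p^6 · (1−p)^10
= 8008 · 4.096e-09 · 0.66483 = 0.0000218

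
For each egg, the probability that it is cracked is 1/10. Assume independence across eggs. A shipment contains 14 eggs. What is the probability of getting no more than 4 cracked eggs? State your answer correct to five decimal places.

X ~ Binomial(14, 0.10); P(X ≤ 4) = Σ C(14,k) p^k (1−p)^(14−k) over k:
  k=0: C(14,0)·0.10^0·0.90^14 = 0.2287679
  k=1: C(14,1)·0.10^1·0.90^13 = 0.3558612
  k=2: C(14,2)·0.10^2·0.90^12 = 0.2570109
  k=3: C(14,3)·0.10^3·0.90^11 = 0.1142271
  k=4: C(14,4)·0.10^4·0.90^10 = 0.0349027
Total = 0.9907698

0.99077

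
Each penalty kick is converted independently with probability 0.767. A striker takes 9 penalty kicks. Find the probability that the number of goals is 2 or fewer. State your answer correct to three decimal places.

0.001

X ~ Binomial(9, 0.767); P(X ≤ 2) = Σ C(9,k) p^k (1−p)^(9−k) over k:
  k=0: C(9,0)·0.767^0·0.233^9 = 0.00000
  k=1: C(9,1)·0.767^1·0.233^8 = 0.00006
  k=2: C(9,2)·0.767^2·0.233^7 = 0.00079
Total = 0.00085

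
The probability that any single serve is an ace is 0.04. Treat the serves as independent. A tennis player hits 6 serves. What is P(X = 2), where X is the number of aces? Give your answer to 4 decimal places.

X ~ Binomial(n=6, p=0.04).
P(X=2) = C(6,2) · p^2 · (1−p)^4
= 15 · 0.0016 · 0.84935 = 0.020384

0.0204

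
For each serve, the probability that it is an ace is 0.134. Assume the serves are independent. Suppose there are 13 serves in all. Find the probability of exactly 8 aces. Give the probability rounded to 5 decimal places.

0.00007

X ~ Binomial(n=13, p=0.134).
P(X=8) = C(13,8) · p^8 · (1−p)^5
= 1287 · 1.0395e-07 · 0.48707 = 0.0000652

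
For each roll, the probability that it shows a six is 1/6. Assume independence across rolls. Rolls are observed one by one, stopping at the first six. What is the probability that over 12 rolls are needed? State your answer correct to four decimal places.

Y = number of rolls to the first success; geometric, p = 0.166667.
P(Y > 12) = P(first 12 all fail) = (1−p)^12 = 0.112157

0.1122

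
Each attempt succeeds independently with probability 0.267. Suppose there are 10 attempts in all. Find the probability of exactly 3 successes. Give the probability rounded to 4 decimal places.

0.2597

X ~ Binomial(n=10, p=0.267).
P(X=3) = C(10,3) · p^3 · (1−p)^7
= 120 · 0.019034 · 0.11369 = 0.259683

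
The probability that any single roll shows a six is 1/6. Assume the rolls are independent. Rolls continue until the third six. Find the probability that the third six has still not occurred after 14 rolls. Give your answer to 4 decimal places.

Needing more than 14 rolls ⇔ fewer than 3 successes in the first 14. With X ~ Binomial(14, 0.166667), P(Y > 14) = P(X ≤ 2).
  k=0: C(14,0)·0.166667^0·0.833333^14 = 0.077887
  k=1: C(14,1)·0.166667^1·0.833333^13 = 0.218082
  k=2: C(14,2)·0.166667^2·0.833333^12 = 0.283507
P(X ≤ 2) = 0.579476

0.5795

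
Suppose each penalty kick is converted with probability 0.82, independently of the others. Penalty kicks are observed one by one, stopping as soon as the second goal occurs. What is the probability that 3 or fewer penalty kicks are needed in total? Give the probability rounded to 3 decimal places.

Finishing within 3 penalty kicks ⇔ at least 2 successes in the first 3. With X ~ Binomial(3, 0.82), P(Y ≤ 3) = 1 − P(X ≤ 1).
  k=0: C(3,0)·0.82^0·0.18^3 = 0.00583
  k=1: C(3,1)·0.82^1·0.18^2 = 0.07970
1 − 0.08554 = 0.91446

0.914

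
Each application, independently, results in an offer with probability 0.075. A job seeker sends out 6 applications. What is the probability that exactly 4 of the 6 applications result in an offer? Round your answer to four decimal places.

0.0004

X ~ Binomial(n=6, p=0.075).
P(X=4) = C(6,4) · p^4 · (1−p)^2
= 15 · 3.1641e-05 · 0.85562 = 0.000406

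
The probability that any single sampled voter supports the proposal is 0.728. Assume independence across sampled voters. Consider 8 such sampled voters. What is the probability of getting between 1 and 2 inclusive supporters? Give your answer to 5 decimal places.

X ~ Binomial(8, 0.728); P(1 ≤ X ≤ 2) = Σ C(8,k) p^k (1−p)^(8−k) over k:
  k=1: C(8,1)·0.728^1·0.272^7 = 0.0006415
  k=2: C(8,2)·0.728^2·0.272^6 = 0.0060094
Total = 0.0066510

0.00665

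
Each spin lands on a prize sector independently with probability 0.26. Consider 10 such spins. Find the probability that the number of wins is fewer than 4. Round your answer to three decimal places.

0.752

X ~ Binomial(10, 0.26); P(X ≤ 3) = Σ C(10,k) p^k (1−p)^(10−k) over k:
  k=0: C(10,0)·0.26^0·0.74^10 = 0.04924
  k=1: C(10,1)·0.26^1·0.74^9 = 0.17301
  k=2: C(10,2)·0.26^2·0.74^8 = 0.27354
  k=3: C(10,3)·0.26^3·0.74^7 = 0.25629
Total = 0.75207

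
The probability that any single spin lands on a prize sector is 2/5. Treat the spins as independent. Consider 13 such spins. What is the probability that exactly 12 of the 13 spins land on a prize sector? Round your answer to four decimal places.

X ~ Binomial(n=13, p=0.40).
P(X=12) = C(13,12) · p^12 · (1−p)^1
= 13 · 1.6777e-05 · 0.6 = 0.000131

0.0001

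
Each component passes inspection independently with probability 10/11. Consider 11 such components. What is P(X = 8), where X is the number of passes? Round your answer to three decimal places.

X ~ Binomial(n=11, p=0.909091).
P(X=8) = C(11,8) · p^8 · (1−p)^3
= 165 · 0.46651 · 0.00075131 = 0.05783

0.058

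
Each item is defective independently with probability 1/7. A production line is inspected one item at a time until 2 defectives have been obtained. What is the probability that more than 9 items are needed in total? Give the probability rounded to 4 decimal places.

Needing more than 9 items ⇔ fewer than 2 successes in the first 9. With X ~ Binomial(9, 0.142857), P(Y > 9) = P(X ≤ 1).
  k=0: C(9,0)·0.142857^0·0.857143^9 = 0.249735
  k=1: C(9,1)·0.142857^1·0.857143^8 = 0.374602
P(X ≤ 1) = 0.624337

0.6243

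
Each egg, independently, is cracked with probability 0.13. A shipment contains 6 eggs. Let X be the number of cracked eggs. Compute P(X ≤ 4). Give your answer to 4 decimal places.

0.9998

X ~ Binomial(6, 0.13); P(X ≤ 4) = Σ C(6,k) p^k (1−p)^(6−k) over k:
  k=0: C(6,0)·0.13^0·0.87^6 = 0.433626
  k=1: C(6,1)·0.13^1·0.87^5 = 0.388768
  k=2: C(6,2)·0.13^2·0.87^4 = 0.145230
  k=3: C(6,3)·0.13^3·0.87^3 = 0.028935
  k=4: C(6,4)·0.13^4·0.87^2 = 0.003243
Total = 0.999801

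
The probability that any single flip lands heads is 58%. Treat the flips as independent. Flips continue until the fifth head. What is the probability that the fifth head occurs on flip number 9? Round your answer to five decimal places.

0.14297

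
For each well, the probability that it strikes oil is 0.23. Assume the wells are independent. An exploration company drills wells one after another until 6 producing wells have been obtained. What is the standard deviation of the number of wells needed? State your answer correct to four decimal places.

9.3453

Y = total wells until the sixth success; negative binomial with r=6, p=0.23.
SD(Y) = √[r(1−p)/p²] = √(87.334594) = 9.345298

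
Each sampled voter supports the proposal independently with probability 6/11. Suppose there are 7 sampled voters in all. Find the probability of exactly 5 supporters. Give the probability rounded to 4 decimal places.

X ~ Binomial(n=7, p=0.545455).
P(X=5) = C(7,5) · p^5 · (1−p)^2
= 21 · 0.048283 · 0.20661 = 0.209492

0.2095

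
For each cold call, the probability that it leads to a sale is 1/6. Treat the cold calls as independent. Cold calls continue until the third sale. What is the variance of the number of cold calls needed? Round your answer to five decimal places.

90.00000

Y = total cold calls until the third success; negative binomial with r=3, p=0.166667.
Var(Y) = r(1−p)/p² = 3·0.833333 / 0.166667² = 90.0000000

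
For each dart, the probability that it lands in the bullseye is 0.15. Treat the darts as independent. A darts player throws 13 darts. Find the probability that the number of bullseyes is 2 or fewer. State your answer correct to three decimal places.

0.692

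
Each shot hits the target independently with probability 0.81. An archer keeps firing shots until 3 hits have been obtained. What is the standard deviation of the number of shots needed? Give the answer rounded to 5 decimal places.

Y = total shots until the third success; negative binomial with r=3, p=0.81.
SD(Y) = √[r(1−p)/p²] = √(0.8687700) = 0.9320783

0.93208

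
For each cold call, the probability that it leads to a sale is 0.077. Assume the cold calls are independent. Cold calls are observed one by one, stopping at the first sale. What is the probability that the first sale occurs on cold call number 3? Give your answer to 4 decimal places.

0.0656

Geometric (trials to first success), p = 0.077.
P(Y = 3) = (1−p)^2 · p = 0.85193 · 0.077 = 0.065599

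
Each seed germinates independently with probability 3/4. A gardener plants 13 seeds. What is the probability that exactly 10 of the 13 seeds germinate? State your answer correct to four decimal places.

0.2517

X ~ Binomial(n=13, p=0.75).
P(X=10) = C(13,10) · p^10 · (1−p)^3
= 286 · 0.056314 · 0.015625 = 0.251651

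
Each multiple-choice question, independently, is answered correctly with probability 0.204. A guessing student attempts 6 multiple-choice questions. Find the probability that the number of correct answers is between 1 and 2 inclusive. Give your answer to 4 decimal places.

0.6418

X ~ Binomial(6, 0.204); P(1 ≤ X ≤ 2) = Σ C(6,k) p^k (1−p)^(6−k) over k:
  k=1: C(6,1)·0.204^1·0.796^5 = 0.391153
  k=2: C(6,2)·0.204^2·0.796^4 = 0.250613
Total = 0.641766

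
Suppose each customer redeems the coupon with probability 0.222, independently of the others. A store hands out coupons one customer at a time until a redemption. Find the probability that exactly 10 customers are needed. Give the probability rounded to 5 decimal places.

0.02318

Geometric (trials to first success), p = 0.222.
P(Y = 10) = (1−p)^9 · p = 0.10443 · 0.222 = 0.0231830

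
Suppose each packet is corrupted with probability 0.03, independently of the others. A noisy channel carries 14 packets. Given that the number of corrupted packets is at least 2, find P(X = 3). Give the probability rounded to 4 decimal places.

0.1090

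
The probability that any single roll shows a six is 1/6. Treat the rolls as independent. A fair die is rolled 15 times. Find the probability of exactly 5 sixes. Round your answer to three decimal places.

X ~ Binomial(n=15, p=0.166667).
P(X=5) = C(15,5) · p^5 · (1−p)^10
= 3003 · 0.0001286 · 0.16151 = 0.06237

0.062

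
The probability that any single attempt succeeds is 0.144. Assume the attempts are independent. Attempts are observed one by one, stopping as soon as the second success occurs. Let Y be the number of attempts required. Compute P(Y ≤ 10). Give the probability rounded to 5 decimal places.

Finishing within 10 attempts ⇔ at least 2 successes in the first 10. With X ~ Binomial(10, 0.144), P(Y ≤ 10) = 1 − P(X ≤ 1).
  k=0: C(10,0)·0.144^0·0.856^10 = 0.2112213
  k=1: C(10,1)·0.144^1·0.856^9 = 0.3553255
1 − 0.5665468 = 0.4334532

0.43345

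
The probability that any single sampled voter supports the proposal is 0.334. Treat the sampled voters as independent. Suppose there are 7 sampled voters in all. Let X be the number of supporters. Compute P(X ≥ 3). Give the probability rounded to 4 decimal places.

X ~ Binomial(7, 0.334); P(X ≥ 3) = Σ C(7,k) p^k (1−p)^(7−k) over k:
  k=3: C(7,3)·0.334^3·0.666^4 = 0.256569
  k=4: C(7,4)·0.334^4·0.666^3 = 0.128670
  k=5: C(7,5)·0.334^5·0.666^2 = 0.038717
  k=6: C(7,6)·0.334^6·0.666^1 = 0.006472
  k=7: C(7,7)·0.334^7·0.666^0 = 0.000464
Total = 0.430892

0.4309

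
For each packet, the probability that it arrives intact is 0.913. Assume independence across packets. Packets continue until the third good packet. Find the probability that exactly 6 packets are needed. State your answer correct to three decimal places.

Y = trial on which the third success occurs; negative binomial, r=3, p=0.913.
P(Y=6) = C(5,2) · p^3 · (1−p)^3
= 10 · 0.76105 · 0.0006585 = 0.00501

0.005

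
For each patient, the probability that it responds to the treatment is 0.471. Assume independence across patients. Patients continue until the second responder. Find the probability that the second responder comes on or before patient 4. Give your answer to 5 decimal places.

0.64279

Finishing within 4 patients ⇔ at least 2 successes in the first 4. With X ~ Binomial(4, 0.471), P(Y ≤ 4) = 1 − P(X ≤ 1).
  k=0: C(4,0)·0.471^0·0.529^4 = 0.0783110
  k=1: C(4,1)·0.471^1·0.529^3 = 0.2788996
1 − 0.3572106 = 0.6427894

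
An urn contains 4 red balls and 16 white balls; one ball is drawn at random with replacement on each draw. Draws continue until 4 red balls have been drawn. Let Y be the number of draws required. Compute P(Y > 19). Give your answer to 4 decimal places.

0.4551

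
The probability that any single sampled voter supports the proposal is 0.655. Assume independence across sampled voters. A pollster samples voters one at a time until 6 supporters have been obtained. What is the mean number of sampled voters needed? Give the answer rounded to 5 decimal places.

9.16031

Y = total sampled voters until the sixth success; negative binomial with r=6, p=0.655.
E[Y] = r / p = 6 / 0.655 = 9.1603053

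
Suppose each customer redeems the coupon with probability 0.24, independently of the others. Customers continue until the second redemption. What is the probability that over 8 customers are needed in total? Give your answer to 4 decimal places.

0.3925

Needing more than 8 customers ⇔ fewer than 2 successes in the first 8. With X ~ Binomial(8, 0.24), P(Y > 8) = P(X ≤ 1).
  k=0: C(8,0)·0.24^0·0.76^8 = 0.111303
  k=1: C(8,1)·0.24^1·0.76^7 = 0.281188
P(X ≤ 1) = 0.392491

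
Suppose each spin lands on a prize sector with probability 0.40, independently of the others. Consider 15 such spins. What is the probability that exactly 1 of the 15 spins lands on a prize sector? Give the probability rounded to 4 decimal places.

0.0047

X ~ Binomial(n=15, p=0.40).
P(X=1) = C(15,1) · p^1 · (1−p)^14
= 15 · 0.4 · 0.00078364 = 0.004702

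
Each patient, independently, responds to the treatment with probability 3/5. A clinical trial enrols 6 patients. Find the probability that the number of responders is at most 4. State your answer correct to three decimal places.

0.767

X ~ Binomial(6, 0.60); P(X ≤ 4) = Σ C(6,k) p^k (1−p)^(6−k) over k:
  k=0: C(6,0)·0.60^0·0.40^6 = 0.00410
  k=1: C(6,1)·0.60^1·0.40^5 = 0.03686
  k=2: C(6,2)·0.60^2·0.40^4 = 0.13824
  k=3: C(6,3)·0.60^3·0.40^3 = 0.27648
  k=4: C(6,4)·0.60^4·0.40^2 = 0.31104
Total = 0.76672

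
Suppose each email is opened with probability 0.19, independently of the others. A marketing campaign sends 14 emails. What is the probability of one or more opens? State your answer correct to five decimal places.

P(at least one) = 1 − P(none) = 1 − (1 − 0.19)^14
= 1 − 0.0523348 = 0.9476652

0.94767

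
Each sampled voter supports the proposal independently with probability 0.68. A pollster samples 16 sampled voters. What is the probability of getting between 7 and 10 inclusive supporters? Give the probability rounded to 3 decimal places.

0.396

X ~ Binomial(16, 0.68); P(7 ≤ X ≤ 10) = Σ C(16,k) p^k (1−p)^(16−k) over k:
  k=7: C(16,7)·0.68^7·0.32^9 = 0.02706
  k=8: C(16,8)·0.68^8·0.32^8 = 0.06469
  k=9: C(16,9)·0.68^9·0.32^7 = 0.12220
  k=10: C(16,10)·0.68^10·0.32^6 = 0.18177
Total = 0.39571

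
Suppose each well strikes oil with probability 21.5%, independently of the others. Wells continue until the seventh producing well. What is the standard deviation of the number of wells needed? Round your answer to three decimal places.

10.903

Y = total wells until the seventh success; negative binomial with r=7, p=0.215.
SD(Y) = √[r(1−p)/p²] = √(118.87507) = 10.90298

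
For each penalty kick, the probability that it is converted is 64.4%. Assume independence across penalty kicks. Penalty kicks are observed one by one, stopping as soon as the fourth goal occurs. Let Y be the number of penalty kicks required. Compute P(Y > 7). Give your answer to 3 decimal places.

Needing more than 7 penalty kicks ⇔ fewer than 4 successes in the first 7. With X ~ Binomial(7, 0.644), P(Y > 7) = P(X ≤ 3).
  k=0: C(7,0)·0.644^0·0.356^7 = 0.00072
  k=1: C(7,1)·0.644^1·0.356^6 = 0.00918
  k=2: C(7,2)·0.644^2·0.356^5 = 0.04980
  k=3: C(7,3)·0.644^3·0.356^4 = 0.15015
P(X ≤ 3) = 0.20985

0.210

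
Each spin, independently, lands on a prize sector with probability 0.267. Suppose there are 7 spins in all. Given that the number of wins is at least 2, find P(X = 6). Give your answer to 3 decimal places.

X ~ Binomial(7, 0.267). Want P(X=6 | X≥2) = P(X=6) / P(X≥2).
P(X=6) = C(7,6)·0.267^6·0.733^1 = 0.00186
P(X≥2) = 1 − 0.11369 − 0.28989 = 0.59642
Ratio = 0.00186 / 0.59642 = 0.00312

0.003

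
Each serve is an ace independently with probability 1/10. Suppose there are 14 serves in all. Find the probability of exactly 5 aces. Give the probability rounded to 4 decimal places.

X ~ Binomial(n=14, p=0.10).
P(X=5) = C(14,5) · p^5 · (1−p)^9
= 2002 · 1e-05 · 0.38742 = 0.007756

0.0078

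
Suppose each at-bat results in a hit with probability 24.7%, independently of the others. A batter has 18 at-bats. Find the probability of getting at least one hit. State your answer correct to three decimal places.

P(at least one) = 1 − P(none) = 1 − (1 − 0.247)^18
= 1 − 0.00606 = 0.99394

0.994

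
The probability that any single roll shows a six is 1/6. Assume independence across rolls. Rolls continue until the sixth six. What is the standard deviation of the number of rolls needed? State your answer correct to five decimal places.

13.41641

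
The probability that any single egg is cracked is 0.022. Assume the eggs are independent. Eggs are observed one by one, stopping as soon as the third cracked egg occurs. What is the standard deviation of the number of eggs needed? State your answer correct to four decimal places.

Y = total eggs until the third success; negative binomial with r=3, p=0.022.
SD(Y) = √[r(1−p)/p²] = √(6061.983471) = 77.858740

77.8587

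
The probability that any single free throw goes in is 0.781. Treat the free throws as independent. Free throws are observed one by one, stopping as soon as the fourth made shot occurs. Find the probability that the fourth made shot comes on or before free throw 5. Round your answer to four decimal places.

Finishing within 5 free throws ⇔ at least 4 successes in the first 5. With X ~ Binomial(5, 0.781), P(Y ≤ 5) = 1 − P(X ≤ 3).
  k=0: C(5,0)·0.781^0·0.219^5 = 0.000504
  k=1: C(5,1)·0.781^1·0.219^4 = 0.008983
  k=2: C(5,2)·0.781^2·0.219^3 = 0.064067
  k=3: C(5,3)·0.781^3·0.219^2 = 0.228476
1 − 0.302030 = 0.697970

0.6980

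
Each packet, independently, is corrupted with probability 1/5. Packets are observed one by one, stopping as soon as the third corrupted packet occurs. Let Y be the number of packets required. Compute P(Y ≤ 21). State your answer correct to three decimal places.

Finishing within 21 packets ⇔ at least 3 successes in the first 21. With X ~ Binomial(21, 0.20), P(Y ≤ 21) = 1 − P(X ≤ 2).
  k=0: C(21,0)·0.20^0·0.80^21 = 0.00922
  k=1: C(21,1)·0.20^1·0.80^20 = 0.04842
  k=2: C(21,2)·0.20^2·0.80^19 = 0.12106
1 − 0.17870 = 0.82130

0.821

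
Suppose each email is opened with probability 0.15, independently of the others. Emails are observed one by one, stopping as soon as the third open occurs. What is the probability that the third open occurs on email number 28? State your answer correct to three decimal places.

Y = trial on which the third success occurs; negative binomial, r=3, p=0.15.
P(Y=28) = C(27,2) · p^3 · (1−p)^25
= 351 · 0.003375 · 0.017198 = 0.02037

0.020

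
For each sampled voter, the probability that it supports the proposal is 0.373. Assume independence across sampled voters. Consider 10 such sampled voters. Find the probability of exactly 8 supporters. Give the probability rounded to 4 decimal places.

0.0066

X ~ Binomial(n=10, p=0.373).
P(X=8) = C(10,8) · p^8 · (1−p)^2
= 45 · 0.00037469 · 0.39313 = 0.006629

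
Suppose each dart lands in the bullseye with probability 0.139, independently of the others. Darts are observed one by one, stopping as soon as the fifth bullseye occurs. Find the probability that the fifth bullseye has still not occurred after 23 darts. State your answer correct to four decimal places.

0.7926

Needing more than 23 darts ⇔ fewer than 5 successes in the first 23. With X ~ Binomial(23, 0.139), P(Y > 23) = P(X ≤ 4).
  k=0: C(23,0)·0.139^0·0.861^23 = 0.031994
  k=1: C(23,1)·0.139^1·0.861^22 = 0.118799
  k=2: C(23,2)·0.139^2·0.861^21 = 0.210968
  k=3: C(23,3)·0.139^3·0.861^20 = 0.238411
  k=4: C(23,4)·0.139^4·0.861^19 = 0.192445
P(X ≤ 4) = 0.792617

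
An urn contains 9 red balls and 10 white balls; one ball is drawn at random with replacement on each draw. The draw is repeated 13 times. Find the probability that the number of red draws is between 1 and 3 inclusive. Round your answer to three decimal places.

0.067

X ~ Binomial(13, 0.473684); P(1 ≤ X ≤ 3) = Σ C(13,k) p^k (1−p)^(13−k) over k:
  k=1: C(13,1)·0.473684^1·0.526316^12 = 0.00278
  k=2: C(13,2)·0.473684^2·0.526316^11 = 0.01502
  k=3: C(13,3)·0.473684^3·0.526316^10 = 0.04958
Total = 0.06738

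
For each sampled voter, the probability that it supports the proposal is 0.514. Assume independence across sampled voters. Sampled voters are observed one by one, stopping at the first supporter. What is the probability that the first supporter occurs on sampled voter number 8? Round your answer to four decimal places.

0.0033

Geometric (trials to first success), p = 0.514.
P(Y = 8) = (1−p)^7 · p = 0.006404 · 0.514 = 0.003292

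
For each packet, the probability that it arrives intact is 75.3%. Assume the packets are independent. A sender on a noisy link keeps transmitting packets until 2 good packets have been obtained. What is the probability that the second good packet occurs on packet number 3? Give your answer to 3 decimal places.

0.280

Y = trial on which the second success occurs; negative binomial, r=2, p=0.753.
P(Y=3) = C(2,1) · p^2 · (1−p)^1
= 2 · 0.56701 · 0.247 = 0.28010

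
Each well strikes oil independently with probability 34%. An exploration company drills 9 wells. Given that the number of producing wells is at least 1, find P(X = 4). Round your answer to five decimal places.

X ~ Binomial(9, 0.34). Want P(X=4 | X≥1) = P(X=4) / P(X≥1).
P(X=4) = C(9,4)·0.34^4·0.66^5 = 0.2108657
P(X≥1) = 1 − 0.0237627 = 0.9762373
Ratio = 0.2108657 / 0.9762373 = 0.2159984

0.21600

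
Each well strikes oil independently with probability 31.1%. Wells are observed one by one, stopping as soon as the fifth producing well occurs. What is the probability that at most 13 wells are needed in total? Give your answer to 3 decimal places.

0.379

Finishing within 13 wells ⇔ at least 5 successes in the first 13. With X ~ Binomial(13, 0.311), P(Y ≤ 13) = 1 − P(X ≤ 4).
  k=0: C(13,0)·0.311^0·0.689^13 = 0.00789
  k=1: C(13,1)·0.311^1·0.689^12 = 0.04627
  k=2: C(13,2)·0.311^2·0.689^11 = 0.12532
  k=3: C(13,3)·0.311^3·0.689^10 = 0.20741
  k=4: C(13,4)·0.311^4·0.689^9 = 0.23406
1 − 0.62095 = 0.37905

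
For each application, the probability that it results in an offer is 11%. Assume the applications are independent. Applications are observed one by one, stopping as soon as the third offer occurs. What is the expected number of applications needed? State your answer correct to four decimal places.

27.2727

Y = total applications until the third success; negative binomial with r=3, p=0.11.
E[Y] = r / p = 3 / 0.11 = 27.272727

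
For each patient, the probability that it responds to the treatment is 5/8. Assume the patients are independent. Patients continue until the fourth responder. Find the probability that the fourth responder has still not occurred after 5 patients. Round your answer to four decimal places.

0.6185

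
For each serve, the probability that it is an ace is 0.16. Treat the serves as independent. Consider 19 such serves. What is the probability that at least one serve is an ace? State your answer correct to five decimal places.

0.96358

P(at least one) = 1 − P(none) = 1 − (1 − 0.16)^19
= 1 − 0.0364172 = 0.9635828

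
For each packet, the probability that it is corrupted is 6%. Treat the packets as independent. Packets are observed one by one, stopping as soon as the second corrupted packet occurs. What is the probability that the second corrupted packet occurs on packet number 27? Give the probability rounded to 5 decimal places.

0.01993

Y = trial on which the second success occurs; negative binomial, r=2, p=0.06.
P(Y=27) = C(26,1) · p^2 · (1−p)^25
= 26 · 0.0036 · 0.21291 = 0.0199284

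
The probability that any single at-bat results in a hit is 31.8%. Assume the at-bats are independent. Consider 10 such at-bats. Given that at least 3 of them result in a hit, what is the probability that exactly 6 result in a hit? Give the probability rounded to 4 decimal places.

X ~ Binomial(10, 0.318). Want P(X=6 | X≥3) = P(X=6) / P(X≥3).
P(X=6) = C(10,6)·0.318^6·0.682^4 = 0.046981
P(X≥3) = 1 − 0.021769 − 0.101505 − 0.212981 = 0.663745
Ratio = 0.046981 / 0.663745 = 0.070781

0.0708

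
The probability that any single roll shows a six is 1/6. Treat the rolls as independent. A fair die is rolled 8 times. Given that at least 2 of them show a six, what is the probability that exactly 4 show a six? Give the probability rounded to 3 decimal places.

0.066

X ~ Binomial(8, 0.166667). Want P(X=4 | X≥2) = P(X=4) / P(X≥2).
P(X=4) = C(8,4)·0.166667^4·0.833333^4 = 0.02605
P(X≥2) = 1 − 0.23257 − 0.37211 = 0.39532
Ratio = 0.02605 / 0.39532 = 0.06589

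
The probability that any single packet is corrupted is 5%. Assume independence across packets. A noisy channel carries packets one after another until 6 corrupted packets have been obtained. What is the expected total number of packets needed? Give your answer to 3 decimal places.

Y = total packets until the sixth success; negative binomial with r=6, p=0.05.
E[Y] = r / p = 6 / 0.05 = 120.00000

120.000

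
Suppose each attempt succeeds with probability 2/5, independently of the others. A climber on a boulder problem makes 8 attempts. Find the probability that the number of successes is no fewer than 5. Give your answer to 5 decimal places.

0.17367

X ~ Binomial(8, 0.40); P(X ≥ 5) = Σ C(8,k) p^k (1−p)^(8−k) over k:
  k=5: C(8,5)·0.40^5·0.60^3 = 0.1238630
  k=6: C(8,6)·0.40^6·0.60^2 = 0.0412877
  k=7: C(8,7)·0.40^7·0.60^1 = 0.0078643
  k=8: C(8,8)·0.40^8·0.60^0 = 0.0006554
Total = 0.1736704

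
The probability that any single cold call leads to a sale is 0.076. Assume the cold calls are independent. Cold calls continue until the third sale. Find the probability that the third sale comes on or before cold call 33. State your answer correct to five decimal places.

0.46336

Finishing within 33 cold calls ⇔ at least 3 successes in the first 33. With X ~ Binomial(33, 0.076), P(Y ≤ 33) = 1 − P(X ≤ 2).
  k=0: C(33,0)·0.076^0·0.924^33 = 0.0736504
  k=1: C(33,1)·0.076^1·0.924^32 = 0.1999082
  k=2: C(33,2)·0.076^2·0.924^31 = 0.2630827
1 − 0.5366412 = 0.4633588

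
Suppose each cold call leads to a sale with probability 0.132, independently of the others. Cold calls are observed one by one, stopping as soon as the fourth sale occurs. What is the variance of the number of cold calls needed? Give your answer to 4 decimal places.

199.2654

Y = total cold calls until the fourth success; negative binomial with r=4, p=0.132.
Var(Y) = r(1−p)/p² = 4·0.868 / 0.132² = 199.265381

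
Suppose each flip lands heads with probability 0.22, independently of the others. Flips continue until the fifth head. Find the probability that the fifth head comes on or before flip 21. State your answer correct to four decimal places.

0.5049

Finishing within 21 flips ⇔ at least 5 successes in the first 21. With X ~ Binomial(21, 0.22), P(Y ≤ 21) = 1 − P(X ≤ 4).
  k=0: C(21,0)·0.22^0·0.78^21 = 0.005420
  k=1: C(21,1)·0.22^1·0.78^20 = 0.032102
  k=2: C(21,2)·0.22^2·0.78^19 = 0.090545
  k=3: C(21,3)·0.22^3·0.78^18 = 0.161742
  k=4: C(21,4)·0.22^4·0.78^17 = 0.205288
1 − 0.495096 = 0.504904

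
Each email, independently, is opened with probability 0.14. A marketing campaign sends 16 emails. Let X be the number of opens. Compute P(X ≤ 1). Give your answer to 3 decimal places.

0.323

X ~ Binomial(16, 0.14); P(X ≤ 1) = Σ C(16,k) p^k (1−p)^(16−k) over k:
  k=0: C(16,0)·0.14^0·0.86^16 = 0.08953
  k=1: C(16,1)·0.14^1·0.86^15 = 0.23320
Total = 0.32273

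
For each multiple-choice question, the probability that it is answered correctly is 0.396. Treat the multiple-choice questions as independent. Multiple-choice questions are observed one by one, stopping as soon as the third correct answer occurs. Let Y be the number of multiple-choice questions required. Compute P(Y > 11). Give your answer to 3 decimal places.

0.124

Needing more than 11 multiple-choice questions ⇔ fewer than 3 successes in the first 11. With X ~ Binomial(11, 0.396), P(Y > 11) = P(X ≤ 2).
  k=0: C(11,0)·0.396^0·0.604^11 = 0.00390
  k=1: C(11,1)·0.396^1·0.604^10 = 0.02815
  k=2: C(11,2)·0.396^2·0.604^9 = 0.09228
P(X ≤ 2) = 0.12433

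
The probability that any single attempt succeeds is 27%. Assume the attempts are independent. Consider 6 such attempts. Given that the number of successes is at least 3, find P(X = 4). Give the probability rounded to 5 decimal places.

X ~ Binomial(6, 0.27). Want P(X=4 | X≥3) = P(X=4) / P(X≥3).
P(X=4) = C(6,4)·0.27^4·0.73^2 = 0.0424807
P(X≥3) = 1 − 0.1513342 − 0.3358376 − 0.3105348 = 0.2022934
Ratio = 0.0424807 / 0.2022934 = 0.2099957

0.21000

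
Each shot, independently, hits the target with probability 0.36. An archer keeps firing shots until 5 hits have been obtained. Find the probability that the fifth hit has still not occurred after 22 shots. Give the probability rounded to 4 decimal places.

0.0595

Needing more than 22 shots ⇔ fewer than 5 successes in the first 22. With X ~ Binomial(22, 0.36), P(Y > 22) = P(X ≤ 4).
  k=0: C(22,0)·0.36^0·0.64^22 = 0.000054
  k=1: C(22,1)·0.36^1·0.64^21 = 0.000674
  k=2: C(22,2)·0.36^2·0.64^20 = 0.003979
  k=3: C(22,3)·0.36^3·0.64^19 = 0.014923
  k=4: C(22,4)·0.36^4·0.64^18 = 0.039872
P(X ≤ 4) = 0.059502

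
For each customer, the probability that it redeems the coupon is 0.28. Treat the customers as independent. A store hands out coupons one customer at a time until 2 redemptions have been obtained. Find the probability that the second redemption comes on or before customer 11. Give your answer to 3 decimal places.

0.858

Finishing within 11 customers ⇔ at least 2 successes in the first 11. With X ~ Binomial(11, 0.28), P(Y ≤ 11) = 1 − P(X ≤ 1).
  k=0: C(11,0)·0.28^0·0.72^11 = 0.02696
  k=1: C(11,1)·0.28^1·0.72^10 = 0.11531
1 − 0.14227 = 0.85773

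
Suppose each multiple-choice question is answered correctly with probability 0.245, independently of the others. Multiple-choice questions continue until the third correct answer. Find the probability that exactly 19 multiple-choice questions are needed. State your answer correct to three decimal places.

0.025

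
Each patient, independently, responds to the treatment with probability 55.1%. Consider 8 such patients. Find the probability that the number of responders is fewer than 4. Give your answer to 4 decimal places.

0.2585

X ~ Binomial(8, 0.551); P(X ≤ 3) = Σ C(8,k) p^k (1−p)^(8−k) over k:
  k=0: C(8,0)·0.551^0·0.449^8 = 0.001652
  k=1: C(8,1)·0.551^1·0.449^7 = 0.016217
  k=2: C(8,2)·0.551^2·0.449^6 = 0.069653
  k=3: C(8,3)·0.551^3·0.449^5 = 0.170952
Total = 0.258474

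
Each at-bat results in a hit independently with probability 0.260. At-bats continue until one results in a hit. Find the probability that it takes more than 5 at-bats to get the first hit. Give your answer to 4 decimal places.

0.2219

Y = number of at-bats to the first success; geometric, p = 0.26.
P(Y > 5) = P(first 5 all fail) = (1−p)^5 = 0.221901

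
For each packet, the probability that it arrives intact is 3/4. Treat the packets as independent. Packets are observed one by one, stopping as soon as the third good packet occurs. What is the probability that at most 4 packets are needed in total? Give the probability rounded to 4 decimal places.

Finishing within 4 packets ⇔ at least 3 successes in the first 4. With X ~ Binomial(4, 0.75), P(Y ≤ 4) = 1 − P(X ≤ 2).
  k=0: C(4,0)·0.75^0·0.25^4 = 0.003906
  k=1: C(4,1)·0.75^1·0.25^3 = 0.046875
  k=2: C(4,2)·0.75^2·0.25^2 = 0.210938
1 − 0.261719 = 0.738281

0.7383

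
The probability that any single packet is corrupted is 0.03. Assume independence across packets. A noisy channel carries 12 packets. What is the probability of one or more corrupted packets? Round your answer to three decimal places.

0.306

P(at least one) = 1 − P(none) = 1 − (1 − 0.03)^12
= 1 − 0.69384 = 0.30616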